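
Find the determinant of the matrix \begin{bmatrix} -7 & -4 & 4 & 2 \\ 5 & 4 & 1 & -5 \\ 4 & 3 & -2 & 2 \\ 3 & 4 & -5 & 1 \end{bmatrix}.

Expand along row 1:
  + (-7) · M_11   where M_11 = det([4 1 -5; 3 -2 2; 4 -5 1]) = 72
  − (-4) · M_12   where M_12 = det([5 1 -5; 4 -2 2; 3 -5 1]) = 112
  + (4) · M_13   where M_13 = det([5 4 -5; 4 3 2; 3 4 1]) = -52
  − (2) · M_14   where M_14 = det([5 4 1; 4 3 -2; 3 4 -5]) = 28
det = (+1)·(-7)·(72) + (-1)·(-4)·(112) + (+1)·(4)·(-52) + (-1)·(2)·(28) = -320

-320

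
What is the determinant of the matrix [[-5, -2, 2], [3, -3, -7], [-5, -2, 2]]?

Expand along column 1:
  + (-5) · |-3 -7; -2 2| = (-5)·(-6 − 14) = 100
  − 3 · |-2 2; -2 2| = −3·(-4 − (-4)) = 0
  + (-5) · |-2 2; -3 -7| = (-5)·(14 − (-6)) = -100
Sum: (100) + (0) + (-100) = 0

0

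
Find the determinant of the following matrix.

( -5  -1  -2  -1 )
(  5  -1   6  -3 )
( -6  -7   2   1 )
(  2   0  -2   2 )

324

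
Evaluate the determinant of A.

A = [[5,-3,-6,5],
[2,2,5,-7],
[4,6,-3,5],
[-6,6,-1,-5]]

3232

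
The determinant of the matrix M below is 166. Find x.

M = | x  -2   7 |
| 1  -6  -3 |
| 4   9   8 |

x = 5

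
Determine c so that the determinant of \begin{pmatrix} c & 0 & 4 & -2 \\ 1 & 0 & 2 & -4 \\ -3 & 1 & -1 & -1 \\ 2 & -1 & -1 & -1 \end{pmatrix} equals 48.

6

Expanding along the column containing c, det(B) is linear in c: det(B) = (12)·c + (-24).
Set (12)·c + (-24) = 48  ⇒  (12)·c = 72  ⇒  c = 6.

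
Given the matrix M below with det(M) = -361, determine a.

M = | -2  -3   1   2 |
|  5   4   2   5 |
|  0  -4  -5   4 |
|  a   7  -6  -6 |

a = 3

Expanding along the column containing a, det(M) is linear in a: det(M) = (159)·a + (-838).
Set (159)·a + (-838) = -361  ⇒  (159)·a = 477  ⇒  a = 3.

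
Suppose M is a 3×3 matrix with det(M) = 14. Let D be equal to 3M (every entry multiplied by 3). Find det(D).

The determinant is 378.

For a 3×3 matrix, det(3M) = 3^3·det(M) = 27·det(M).
det(D) = (27)·(14) = 378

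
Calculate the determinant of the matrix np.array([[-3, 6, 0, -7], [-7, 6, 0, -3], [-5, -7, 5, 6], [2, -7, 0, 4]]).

Expand along column 3 (it has 3 zeros):
  + (5) · M_33   where M_33 = det([-3 6 -7; -7 6 -3; 2 -7 4]) = -136
det = (+1)·(5)·(-136) = -680

-680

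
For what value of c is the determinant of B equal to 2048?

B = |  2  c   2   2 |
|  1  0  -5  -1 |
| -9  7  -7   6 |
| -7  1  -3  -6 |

c = -4

Expanding along the row containing c, det(B) is linear in c: det(B) = (-562)·c + (-200).
Set (-562)·c + (-200) = 2048  ⇒  (-562)·c = 2248  ⇒  c = -4.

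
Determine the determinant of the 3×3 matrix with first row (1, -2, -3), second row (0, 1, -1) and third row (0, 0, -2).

The determinant is -2.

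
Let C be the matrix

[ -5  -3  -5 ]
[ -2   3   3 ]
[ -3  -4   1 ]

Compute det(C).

Expand along column 1:
  + (-5) · |3 3; -4 1| = (-5)·(3 − (-12)) = -75
  − (-2) · |-3 -5; -4 1| = −(-2)·(-3 − 20) = -46
  + (-3) · |-3 -5; 3 3| = (-3)·(-9 − (-15)) = -18
Sum: (-75) + (-46) + (-18) = -139

The determinant is -139.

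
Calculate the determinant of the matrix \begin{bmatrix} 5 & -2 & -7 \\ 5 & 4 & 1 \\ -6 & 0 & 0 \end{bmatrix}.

-156

Expand along row 3:
  + (-6) · |-2 -7; 4 1| = (-6)·(-2 − (-28)) = -156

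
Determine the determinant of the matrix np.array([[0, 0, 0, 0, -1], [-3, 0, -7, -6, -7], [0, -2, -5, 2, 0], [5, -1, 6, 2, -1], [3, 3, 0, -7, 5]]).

593

Expand along row 1 (it has 4 zeros):
  + (-1) · M_15   where M_15 = det([-3 0 -7 -6; 0 -2 -5 2; 5 -1 6 2; 3 3 0 -7]) = -593
det = (+1)·(-1)·(-593) = 593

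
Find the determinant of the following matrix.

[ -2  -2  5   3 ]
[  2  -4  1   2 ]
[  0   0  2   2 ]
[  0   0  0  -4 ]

The determinant is -96.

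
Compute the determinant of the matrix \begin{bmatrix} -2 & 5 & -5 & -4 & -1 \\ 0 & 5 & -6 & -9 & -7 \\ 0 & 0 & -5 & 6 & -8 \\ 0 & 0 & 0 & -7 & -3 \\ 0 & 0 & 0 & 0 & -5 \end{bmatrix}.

The determinant is 1750.

The matrix is upper triangular, so the determinant is the product of the diagonal entries:
det = (-2) · (5) · (-5) · (-7) · (-5) = 1750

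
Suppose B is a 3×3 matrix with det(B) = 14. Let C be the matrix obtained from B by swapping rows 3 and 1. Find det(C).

Swapping two rows multiplies the determinant by −1.
det(C) = (-1)·(14) = -14

The determinant is -14.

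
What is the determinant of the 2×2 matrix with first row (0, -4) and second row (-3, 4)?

-12

det = 0·4 − (-4)·(-3) = 0 − 12 = -12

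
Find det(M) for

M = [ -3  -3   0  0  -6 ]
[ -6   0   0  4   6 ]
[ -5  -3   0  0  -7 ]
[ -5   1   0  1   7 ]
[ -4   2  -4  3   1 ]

-552

Expand along column 3 (it has 4 zeros):
  + (-4) · M_53   where M_53 = det([-3 -3 0 -6; -6 0 4 6; -5 -3 0 -7; -5 1 1 7]) = 138
det = (+1)·(-4)·(138) = -552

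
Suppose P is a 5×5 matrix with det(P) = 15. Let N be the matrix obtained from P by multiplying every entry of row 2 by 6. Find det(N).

Scaling one row by 6 multiplies the determinant by 6.
det(N) = (6)·(15) = 90

The determinant is 90.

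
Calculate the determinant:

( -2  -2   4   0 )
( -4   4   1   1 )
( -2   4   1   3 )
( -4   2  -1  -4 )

36

Expand along row 1 (it has 1 zero):
  + (-2) · M_11   where M_11 = det([4 1 1; 4 1 3; 2 -1 -4]) = 12
  − (-2) · M_12   where M_12 = det([-4 1 1; -2 1 3; -4 -1 -4]) = -10
  + (4) · M_13   where M_13 = det([-4 4 1; -2 4 3; -4 2 -4]) = 20
det = (+1)·(-2)·(12) + (-1)·(-2)·(-10) + (+1)·(4)·(20) = 36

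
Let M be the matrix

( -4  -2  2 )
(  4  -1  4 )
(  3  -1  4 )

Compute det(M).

|M| = 6

Expand along row 1:
  + (-4) · |-1 4; -1 4| = (-4)·(-4 − (-4)) = 0
  − (-2) · |4 4; 3 4| = −(-2)·(16 − 12) = 8
  + 2 · |4 -1; 3 -1| = 2·(-4 − (-3)) = -2
Sum: (0) + (8) + (-2) = 6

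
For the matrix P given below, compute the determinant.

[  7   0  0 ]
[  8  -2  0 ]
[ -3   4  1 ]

det(P) = -14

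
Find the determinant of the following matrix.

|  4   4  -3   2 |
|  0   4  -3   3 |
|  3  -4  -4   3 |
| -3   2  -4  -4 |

The determinant is 970.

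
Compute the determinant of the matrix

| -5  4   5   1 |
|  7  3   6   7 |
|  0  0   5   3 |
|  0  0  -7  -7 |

The matrix is block upper-triangular with a 2×2 block and a 2×2 block on the diagonal, so its determinant equals the product of the determinants of the diagonal blocks.
det of the 2×2 block = -43
det of the 2×2 block = -14
det = (-43)·(-14) = 602

602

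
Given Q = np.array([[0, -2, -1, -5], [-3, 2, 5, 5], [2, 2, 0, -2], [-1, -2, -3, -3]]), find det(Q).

Expand along row 1 (it has 1 zero):
  − (-2) · M_12   where M_12 = det([-3 5 5; 2 0 -2; -1 -3 -3]) = 28
  + (-1) · M_13   where M_13 = det([-3 2 5; 2 2 -2; -1 -2 -3]) = 36
  − (-5) · M_14   where M_14 = det([-3 2 5; 2 2 0; -1 -2 -3]) = 20
det = (-1)·(-2)·(28) + (+1)·(-1)·(36) + (-1)·(-5)·(20) = 120

120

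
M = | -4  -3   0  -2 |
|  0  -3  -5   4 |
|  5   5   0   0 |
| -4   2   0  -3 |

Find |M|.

|M| = -225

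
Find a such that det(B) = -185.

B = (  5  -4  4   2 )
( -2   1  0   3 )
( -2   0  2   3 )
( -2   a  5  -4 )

Expanding along the column containing a, det(B) is linear in a: det(B) = (-38)·a + (-71).
Set (-38)·a + (-71) = -185  ⇒  (-38)·a = -114  ⇒  a = 3.

3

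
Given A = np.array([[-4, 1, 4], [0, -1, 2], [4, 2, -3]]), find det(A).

Expand along row 2:
  + (-1) · |-4 4; 4 -3| = (-1)·(12 − 16) = 4
  − 2 · |-4 1; 4 2| = −2·(-8 − 4) = 24
Sum: (4) + (24) = 28

det(A) = 28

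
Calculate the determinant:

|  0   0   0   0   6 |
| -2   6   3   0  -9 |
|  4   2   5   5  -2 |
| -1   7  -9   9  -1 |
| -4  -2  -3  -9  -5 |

Expand along row 1 (it has 4 zeros):
  + (6) · M_15   where M_15 = det([-2 6 3 0; 4 2 5 5; -1 7 -9 9; -4 -2 -3 -9]) = -1104
det = (+1)·(6)·(-1104) = -6624

-6624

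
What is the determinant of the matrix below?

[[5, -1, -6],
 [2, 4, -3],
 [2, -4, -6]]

Expand along row 1:
  + 5 · |4 -3; -4 -6| = 5·(-24 − 12) = -180
  − (-1) · |2 -3; 2 -6| = −(-1)·(-12 − (-6)) = -6
  + (-6) · |2 4; 2 -4| = (-6)·(-8 − 8) = 96
Sum: (-180) + (-6) + (96) = -90

-90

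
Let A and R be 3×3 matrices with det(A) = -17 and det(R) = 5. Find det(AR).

det(AR) = det(A)·det(R) = (-17)·(5) = -85

|AR| = -85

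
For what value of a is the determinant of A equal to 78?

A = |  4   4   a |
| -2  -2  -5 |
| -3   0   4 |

a = -3

Expanding along the row containing a, det(A) is linear in a: det(A) = (-6)·a + (60).
Set (-6)·a + (60) = 78  ⇒  (-6)·a = 18  ⇒  a = -3.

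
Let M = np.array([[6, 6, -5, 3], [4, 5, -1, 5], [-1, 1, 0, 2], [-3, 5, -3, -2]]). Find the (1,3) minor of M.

The minor is -98.

Delete row 1 and column 3; the remaining 3×3 submatrix is [4 5 5; -1 1 2; -3 5 -2].
Its determinant is -98.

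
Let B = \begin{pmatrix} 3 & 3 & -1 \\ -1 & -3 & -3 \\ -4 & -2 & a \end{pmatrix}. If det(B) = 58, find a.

Expanding along the column containing a, det(B) is linear in a: det(B) = (-6)·a + (28).
Set (-6)·a + (28) = 58  ⇒  (-6)·a = 30  ⇒  a = -5.

a = -5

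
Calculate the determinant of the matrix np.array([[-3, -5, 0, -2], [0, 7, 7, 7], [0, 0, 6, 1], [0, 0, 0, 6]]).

The matrix is upper triangular, so the determinant is the product of the diagonal entries:
det = (-3) · (7) · (6) · (6) = -756

The determinant is -756.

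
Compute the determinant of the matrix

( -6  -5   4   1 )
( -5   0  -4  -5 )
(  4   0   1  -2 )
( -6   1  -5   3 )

Expand along column 2 (it has 2 zeros):
  − (-5) · M_12   where M_12 = det([-5 -4 -5; 4 1 -2; -6 -5 3]) = 105
  + (1) · M_42   where M_42 = det([-6 4 1; -5 -4 -5; 4 1 -2]) = -187
det = (-1)·(-5)·(105) + (+1)·(1)·(-187) = 338

The determinant is 338.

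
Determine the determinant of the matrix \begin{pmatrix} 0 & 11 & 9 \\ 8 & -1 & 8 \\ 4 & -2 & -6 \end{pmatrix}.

772

Expand along row 1:
  − 11 · |8 8; 4 -6| = −11·(-48 − 32) = 880
  + 9 · |8 -1; 4 -2| = 9·(-16 − (-4)) = -108
Sum: (880) + (-108) = 772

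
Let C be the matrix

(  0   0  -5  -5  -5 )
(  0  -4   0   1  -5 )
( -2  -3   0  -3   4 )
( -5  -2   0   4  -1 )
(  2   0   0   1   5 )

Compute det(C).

4600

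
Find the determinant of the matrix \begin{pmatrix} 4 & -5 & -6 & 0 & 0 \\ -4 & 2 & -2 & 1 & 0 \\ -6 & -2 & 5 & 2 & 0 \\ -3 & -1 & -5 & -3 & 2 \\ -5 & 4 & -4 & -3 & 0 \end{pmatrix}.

The determinant is -2074.

Expand along column 5 (it has 4 zeros):
  − (2) · M_45   where M_45 = det([4 -5 -6 0; -4 2 -2 1; -6 -2 5 2; -5 4 -4 -3]) = 1037
det = (-1)·(2)·(1037) = -2074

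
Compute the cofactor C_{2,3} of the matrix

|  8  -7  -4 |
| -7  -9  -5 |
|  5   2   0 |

Delete row 2 and column 3; the remaining 2×2 submatrix is [8 -7; 5 2].
Its determinant is 8·2 − (-7)·5 = 51.
The cofactor carries sign (−1)^(2+3) = −1, so C_{2,3} = −(51) = -51.

-51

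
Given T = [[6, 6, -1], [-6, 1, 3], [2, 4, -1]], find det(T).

det(T) = -52

Expand along row 1:
  + 6 · |1 3; 4 -1| = 6·(-1 − 12) = -78
  − 6 · |-6 3; 2 -1| = −6·(6 − 6) = 0
  + (-1) · |-6 1; 2 4| = (-1)·(-24 − 2) = 26
Sum: (-78) + (0) + (26) = -52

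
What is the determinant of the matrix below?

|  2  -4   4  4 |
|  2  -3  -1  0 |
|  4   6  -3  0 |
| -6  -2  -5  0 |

856

Expand along column 4 (it has 3 zeros):
  − (4) · M_14   where M_14 = det([2 -3 -1; 4 6 -3; -6 -2 -5]) = -214
det = (-1)·(4)·(-214) = 856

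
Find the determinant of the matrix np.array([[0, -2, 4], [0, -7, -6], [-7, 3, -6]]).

The determinant is -280.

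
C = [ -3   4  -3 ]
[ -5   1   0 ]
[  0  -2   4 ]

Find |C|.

det(C) = 38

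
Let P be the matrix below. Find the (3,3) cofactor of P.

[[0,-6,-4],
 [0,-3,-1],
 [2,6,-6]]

0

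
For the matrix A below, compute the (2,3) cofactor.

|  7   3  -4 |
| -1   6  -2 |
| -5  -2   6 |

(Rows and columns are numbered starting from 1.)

Delete row 2 and column 3; the remaining 2×2 submatrix is [7 3; -5 -2].
Its determinant is 7·(-2) − 3·(-5) = 1.
The cofactor carries sign (−1)^(2+3) = −1, so C_{2,3} = −(1) = -1.

The cofactor is -1.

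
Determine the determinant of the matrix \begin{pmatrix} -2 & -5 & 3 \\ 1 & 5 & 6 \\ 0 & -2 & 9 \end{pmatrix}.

Expand along column 1:
  + (-2) · |5 6; -2 9| = (-2)·(45 − (-12)) = -114
  − 1 · |-5 3; -2 9| = −1·(-45 − (-6)) = 39
Sum: (-114) + (39) = -75

-75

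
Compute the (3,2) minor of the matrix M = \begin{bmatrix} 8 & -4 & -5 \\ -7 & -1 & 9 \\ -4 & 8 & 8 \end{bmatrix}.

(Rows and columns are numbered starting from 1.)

Delete row 3 and column 2; the remaining 2×2 submatrix is [8 -5; -7 9].
Its determinant is 8·9 − (-5)·(-7) = 37.

37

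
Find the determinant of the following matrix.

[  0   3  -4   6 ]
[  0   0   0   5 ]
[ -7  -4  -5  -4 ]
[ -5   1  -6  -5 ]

Expand along row 2 (it has 3 zeros):
  + (5) · M_24   where M_24 = det([0 3 -4; -7 -4 -5; -5 1 -6]) = 57
det = (+1)·(5)·(57) = 285

285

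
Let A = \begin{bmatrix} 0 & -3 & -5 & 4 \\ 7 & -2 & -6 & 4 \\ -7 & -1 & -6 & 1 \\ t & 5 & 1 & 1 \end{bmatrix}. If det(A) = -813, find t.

t = 8

Expanding along the row containing t, det(A) is linear in t: det(A) = (20)·t + (-973).
Set (20)·t + (-973) = -813  ⇒  (20)·t = 160  ⇒  t = 8.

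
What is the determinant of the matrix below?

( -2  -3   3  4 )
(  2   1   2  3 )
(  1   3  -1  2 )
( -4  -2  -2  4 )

Expand along row 1:
  + (-2) · M_11   where M_11 = det([1 2 3; 3 -1 2; -2 -2 4]) = -56
  − (-3) · M_12   where M_12 = det([2 2 3; 1 -1 2; -4 -2 4]) = -42
  + (3) · M_13   where M_13 = det([2 1 3; 1 3 2; -4 -2 4]) = 50
  − (4) · M_14   where M_14 = det([2 1 2; 1 3 -1; -4 -2 -2]) = 10
det = (+1)·(-2)·(-56) + (-1)·(-3)·(-42) + (+1)·(3)·(50) + (-1)·(4)·(10) = 96

The determinant is 96.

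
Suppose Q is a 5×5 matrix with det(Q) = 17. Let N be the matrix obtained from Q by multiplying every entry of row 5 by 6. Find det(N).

|N| = 102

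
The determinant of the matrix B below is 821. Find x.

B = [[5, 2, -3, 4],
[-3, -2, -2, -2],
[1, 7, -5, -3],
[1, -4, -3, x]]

x = 9

Expanding along the row containing x, det(B) is linear in x: det(B) = (143)·x + (-466).
Set (143)·x + (-466) = 821  ⇒  (143)·x = 1287  ⇒  x = 9.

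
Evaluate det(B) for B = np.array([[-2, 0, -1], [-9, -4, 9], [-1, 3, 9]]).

Expand along column 2:
  + (-4) · |-2 -1; -1 9| = (-4)·(-18 − 1) = 76
  − 3 · |-2 -1; -9 9| = −3·(-18 − 9) = 81
Sum: (76) + (81) = 157

The determinant is 157.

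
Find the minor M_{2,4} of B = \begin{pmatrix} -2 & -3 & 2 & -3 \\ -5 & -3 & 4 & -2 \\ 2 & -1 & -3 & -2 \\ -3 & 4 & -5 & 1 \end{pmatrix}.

The minor is -81.

Delete row 2 and column 4; the remaining 3×3 submatrix is [-2 -3 2; 2 -1 -3; -3 4 -5].
Its determinant is -81.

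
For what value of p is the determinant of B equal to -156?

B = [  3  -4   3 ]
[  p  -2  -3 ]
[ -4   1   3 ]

Expanding along the column containing p, det(B) is linear in p: det(B) = (15)·p + (-81).
Set (15)·p + (-81) = -156  ⇒  (15)·p = -75  ⇒  p = -5.

p = -5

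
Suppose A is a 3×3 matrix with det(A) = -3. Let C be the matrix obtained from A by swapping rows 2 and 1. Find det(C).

Swapping two rows multiplies the determinant by −1.
det(C) = (-1)·(-3) = 3

det(C) = 3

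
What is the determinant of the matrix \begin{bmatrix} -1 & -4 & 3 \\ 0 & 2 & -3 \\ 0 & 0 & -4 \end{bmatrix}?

8

The matrix is upper triangular, so the determinant is the product of the diagonal entries:
det = (-1) · (2) · (-4) = 8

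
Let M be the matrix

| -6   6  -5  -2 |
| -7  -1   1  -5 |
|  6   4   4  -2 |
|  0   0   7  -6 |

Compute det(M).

Expand along row 4 (it has 2 zeros):
  − (7) · M_43   where M_43 = det([-6 6 -2; -7 -1 -5; 6 4 -2]) = -352
  + (-6) · M_44   where M_44 = det([-6 6 -5; -7 -1 1; 6 4 4]) = 362
det = (-1)·(7)·(-352) + (+1)·(-6)·(362) = 292

det(M) = 292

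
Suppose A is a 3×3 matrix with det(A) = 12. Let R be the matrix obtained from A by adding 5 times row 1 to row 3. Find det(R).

12

Adding a multiple of one row to another leaves the determinant unchanged.
det(R) = (1)·(12) = 12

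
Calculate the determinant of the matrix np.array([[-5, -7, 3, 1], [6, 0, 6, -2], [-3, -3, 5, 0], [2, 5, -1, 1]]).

Expand along row 2 (it has 1 zero):
  − (6) · M_21   where M_21 = det([-7 3 1; -3 5 0; 5 -1 1]) = -48
  − (6) · M_23   where M_23 = det([-5 -7 1; -3 -3 0; 2 5 1]) = -15
  + (-2) · M_24   where M_24 = det([-5 -7 3; -3 -3 5; 2 5 -1]) = 34
det = (-1)·(6)·(-48) + (-1)·(6)·(-15) + (+1)·(-2)·(34) = 310

310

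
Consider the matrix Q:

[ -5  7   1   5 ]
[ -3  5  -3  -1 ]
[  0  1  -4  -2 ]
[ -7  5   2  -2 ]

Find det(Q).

|Q| = -186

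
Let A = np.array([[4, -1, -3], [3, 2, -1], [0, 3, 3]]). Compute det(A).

|A| = 18

Expand along row 3:
  − 3 · |4 -3; 3 -1| = −3·(-4 − (-9)) = -15
  + 3 · |4 -1; 3 2| = 3·(8 − (-3)) = 33
Sum: (-15) + (33) = 18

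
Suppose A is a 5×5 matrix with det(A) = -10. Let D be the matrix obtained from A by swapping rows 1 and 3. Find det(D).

Swapping two rows multiplies the determinant by −1.
det(D) = (-1)·(-10) = 10

|D| = 10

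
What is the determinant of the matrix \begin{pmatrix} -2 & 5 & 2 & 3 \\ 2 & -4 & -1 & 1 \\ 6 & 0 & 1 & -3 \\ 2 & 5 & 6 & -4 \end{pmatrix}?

The determinant is -440.

Expand along row 3 (it has 1 zero):
  + (6) · M_31   where M_31 = det([5 2 3; -4 -1 1; 5 6 -4]) = -89
  + (1) · M_33   where M_33 = det([-2 5 3; 2 -4 1; 2 5 -4]) = 82
  − (-3) · M_34   where M_34 = det([-2 5 2; 2 -4 -1; 2 5 6]) = 4
det = (+1)·(6)·(-89) + (+1)·(1)·(82) + (-1)·(-3)·(4) = -440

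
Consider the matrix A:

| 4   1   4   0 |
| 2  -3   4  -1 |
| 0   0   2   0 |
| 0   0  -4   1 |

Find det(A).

A is block upper-triangular with a 2×2 block and a 2×2 block on the diagonal, so its determinant equals the product of the determinants of the diagonal blocks.
det of the 2×2 block = -14
det of the 2×2 block = 2
det = (-14)·(2) = -28

det(A) = -28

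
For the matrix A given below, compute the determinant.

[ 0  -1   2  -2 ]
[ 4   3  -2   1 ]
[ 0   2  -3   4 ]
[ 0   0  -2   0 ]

Expand along row 4 (it has 3 zeros):
  − (-2) · M_43   where M_43 = det([0 -1 -2; 4 3 1; 0 2 4]) = 0
det = (-1)·(-2)·(0) = 0

The determinant is 0.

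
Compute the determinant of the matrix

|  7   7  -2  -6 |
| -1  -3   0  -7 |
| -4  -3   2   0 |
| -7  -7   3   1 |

The determinant is -53.

Expand along row 2 (it has 1 zero):
  − (-1) · M_21   where M_21 = det([7 -2 -6; -3 2 0; -7 3 1]) = -22
  + (-3) · M_22   where M_22 = det([7 -2 -6; -4 2 0; -7 3 1]) = -6
  + (-7) · M_24   where M_24 = det([7 7 -2; -4 -3 2; -7 -7 3]) = 7
det = (-1)·(-1)·(-22) + (+1)·(-3)·(-6) + (+1)·(-7)·(7) = -53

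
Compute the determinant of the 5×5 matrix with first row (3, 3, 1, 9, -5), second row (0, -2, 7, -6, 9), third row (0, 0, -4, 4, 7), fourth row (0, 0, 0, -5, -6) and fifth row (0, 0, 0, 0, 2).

-240

The matrix is upper triangular, so the determinant is the product of the diagonal entries:
det = (3) · (-2) · (-4) · (-5) · (2) = -240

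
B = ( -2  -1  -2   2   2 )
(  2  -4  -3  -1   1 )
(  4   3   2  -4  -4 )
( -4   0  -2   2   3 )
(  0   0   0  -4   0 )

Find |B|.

Expand along row 5 (it has 4 zeros):
  − (-4) · M_54   where M_54 = det([-2 -1 -2 2; 2 -4 -3 1; 4 3 2 -4; -4 0 -2 3]) = -6
det = (-1)·(-4)·(-6) = -24

-24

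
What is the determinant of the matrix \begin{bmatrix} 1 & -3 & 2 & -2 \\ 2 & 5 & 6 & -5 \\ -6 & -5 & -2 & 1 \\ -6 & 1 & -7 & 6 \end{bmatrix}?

-12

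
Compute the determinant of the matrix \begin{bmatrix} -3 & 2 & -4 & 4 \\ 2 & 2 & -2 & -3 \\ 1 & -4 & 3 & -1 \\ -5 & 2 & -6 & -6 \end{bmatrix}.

-384

Expand along row 1:
  + (-3) · M_11   where M_11 = det([2 -2 -3; -4 3 -1; 2 -6 -6]) = -50
  − (2) · M_12   where M_12 = det([2 -2 -3; 1 3 -1; -5 -6 -6]) = -97
  + (-4) · M_13   where M_13 = det([2 2 -3; 1 -4 -1; -5 2 -6]) = 128
  − (4) · M_14   where M_14 = det([2 2 -2; 1 -4 3; -5 2 -6]) = 54
det = (+1)·(-3)·(-50) + (-1)·(2)·(-97) + (+1)·(-4)·(128) + (-1)·(4)·(54) = -384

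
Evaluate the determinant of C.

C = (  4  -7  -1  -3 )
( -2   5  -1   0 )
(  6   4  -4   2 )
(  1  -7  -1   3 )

648

Expand along row 2 (it has 1 zero):
  − (-2) · M_21   where M_21 = det([-7 -1 -3; 4 -4 2; -7 -1 3]) = 192
  + (5) · M_22   where M_22 = det([4 -1 -3; 6 -4 2; 1 -1 3]) = -18
  − (-1) · M_23   where M_23 = det([4 -7 -3; 6 4 2; 1 -7 3]) = 354
det = (-1)·(-2)·(192) + (+1)·(5)·(-18) + (-1)·(-1)·(354) = 648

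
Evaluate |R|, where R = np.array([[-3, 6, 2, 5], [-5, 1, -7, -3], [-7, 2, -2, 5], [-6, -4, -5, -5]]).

The determinant is -1148.

Expand along row 1:
  + (-3) · M_11   where M_11 = det([1 -7 -3; 2 -2 5; -4 -5 -5]) = 159
  − (6) · M_12   where M_12 = det([-5 -7 -3; -7 -2 5; -6 -5 -5]) = 211
  + (2) · M_13   where M_13 = det([-5 1 -3; -7 2 5; -6 -4 -5]) = -235
  − (5) · M_14   where M_14 = det([-5 1 -7; -7 2 -2; -6 -4 -5]) = -213
det = (+1)·(-3)·(159) + (-1)·(6)·(211) + (+1)·(2)·(-235) + (-1)·(5)·(-213) = -1148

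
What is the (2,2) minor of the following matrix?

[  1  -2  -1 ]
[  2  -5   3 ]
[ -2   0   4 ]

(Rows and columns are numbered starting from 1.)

The minor is 2.

Delete row 2 and column 2; the remaining 2×2 submatrix is [1 -1; -2 4].
Its determinant is 1·4 − (-1)·(-2) = 2.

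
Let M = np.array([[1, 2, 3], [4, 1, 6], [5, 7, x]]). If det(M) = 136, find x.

Expanding along the row containing x, det(M) is linear in x: det(M) = (-7)·x + (87).
Set (-7)·x + (87) = 136  ⇒  (-7)·x = 49  ⇒  x = -7.

-7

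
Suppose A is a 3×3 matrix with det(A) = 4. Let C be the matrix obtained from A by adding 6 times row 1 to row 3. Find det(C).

Adding a multiple of one row to another leaves the determinant unchanged.
det(C) = (1)·(4) = 4

The determinant is 4.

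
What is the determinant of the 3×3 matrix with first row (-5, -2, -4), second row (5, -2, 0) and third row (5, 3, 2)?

Expand along column 3:
  + (-4) · |5 -2; 5 3| = (-4)·(15 − (-10)) = -100
  + 2 · |-5 -2; 5 -2| = 2·(10 − (-10)) = 40
Sum: (-100) + (40) = -60

-60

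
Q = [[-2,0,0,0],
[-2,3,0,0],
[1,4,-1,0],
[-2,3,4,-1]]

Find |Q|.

Q is lower triangular, so det(Q) is the product of the diagonal entries:
det = (-2) · (3) · (-1) · (-1) = -6

det(Q) = -6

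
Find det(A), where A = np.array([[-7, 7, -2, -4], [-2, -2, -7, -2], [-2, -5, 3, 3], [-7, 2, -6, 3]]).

Expand along row 1:
  + (-7) · M_11   where M_11 = det([-2 -7 -2; -5 3 3; 2 -6 3]) = -249
  − (7) · M_12   where M_12 = det([-2 -7 -2; -2 3 3; -7 -6 3]) = -15
  + (-2) · M_13   where M_13 = det([-2 -2 -2; -2 -5 3; -7 2 3]) = 150
  − (-4) · M_14   where M_14 = det([-2 -2 -7; -2 -5 3; -7 2 -6]) = 291
det = (+1)·(-7)·(-249) + (-1)·(7)·(-15) + (+1)·(-2)·(150) + (-1)·(-4)·(291) = 2712

2712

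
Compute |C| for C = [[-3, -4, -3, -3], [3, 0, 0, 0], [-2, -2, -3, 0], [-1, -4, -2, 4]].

Expand along row 2 (it has 3 zeros):
  − (3) · M_21   where M_21 = det([-4 -3 -3; -2 -3 0; -4 -2 4]) = 48
det = (-1)·(3)·(48) = -144

-144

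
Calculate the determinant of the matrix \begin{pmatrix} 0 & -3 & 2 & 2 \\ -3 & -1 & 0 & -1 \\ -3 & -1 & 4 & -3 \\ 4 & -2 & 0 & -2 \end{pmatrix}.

240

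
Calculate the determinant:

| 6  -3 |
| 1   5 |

33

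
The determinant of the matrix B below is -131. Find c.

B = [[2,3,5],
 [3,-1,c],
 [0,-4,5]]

Expanding along the row containing c, det(B) is linear in c: det(B) = (8)·c + (-115).
Set (8)·c + (-115) = -131  ⇒  (8)·c = -16  ⇒  c = -2.

-2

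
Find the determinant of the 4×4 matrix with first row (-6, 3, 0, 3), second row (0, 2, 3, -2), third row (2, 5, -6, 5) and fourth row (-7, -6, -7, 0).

The determinant is -1296.

Expand along row 1 (it has 1 zero):
  + (-6) · M_11   where M_11 = det([2 3 -2; 5 -6 5; -6 -7 0]) = 122
  − (3) · M_12   where M_12 = det([0 3 -2; 2 -6 5; -7 -7 0]) = 7
  − (3) · M_14   where M_14 = det([0 2 3; 2 5 -6; -7 -6 -7]) = 181
det = (+1)·(-6)·(122) + (-1)·(3)·(7) + (-1)·(3)·(181) = -1296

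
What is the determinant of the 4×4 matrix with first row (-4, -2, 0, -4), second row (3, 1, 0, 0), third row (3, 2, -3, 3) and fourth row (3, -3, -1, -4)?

-126

Expand along row 2 (it has 2 zeros):
  − (3) · M_21   where M_21 = det([-2 0 -4; 2 -3 3; -3 -1 -4]) = 14
  + (1) · M_22   where M_22 = det([-4 0 -4; 3 -3 3; 3 -1 -4]) = -84
det = (-1)·(3)·(14) + (+1)·(1)·(-84) = -126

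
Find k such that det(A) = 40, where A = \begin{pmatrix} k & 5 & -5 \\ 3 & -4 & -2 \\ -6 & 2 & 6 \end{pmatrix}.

k = 1

Expanding along the row containing k, det(A) is linear in k: det(A) = (-20)·k + (60).
Set (-20)·k + (60) = 40  ⇒  (-20)·k = -20  ⇒  k = 1.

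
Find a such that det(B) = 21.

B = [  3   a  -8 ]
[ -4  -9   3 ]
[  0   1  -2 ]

7

Expanding along the row containing a, det(B) is linear in a: det(B) = (-8)·a + (77).
Set (-8)·a + (77) = 21  ⇒  (-8)·a = -56  ⇒  a = 7.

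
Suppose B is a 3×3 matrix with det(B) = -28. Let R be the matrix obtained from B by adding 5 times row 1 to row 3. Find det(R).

-28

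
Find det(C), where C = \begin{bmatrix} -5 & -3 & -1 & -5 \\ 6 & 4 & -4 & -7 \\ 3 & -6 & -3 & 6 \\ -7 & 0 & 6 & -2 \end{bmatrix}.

The determinant is -1347.

Expand along row 4 (it has 1 zero):
  − (-7) · M_41   where M_41 = det([-3 -1 -5; 4 -4 -7; -6 -3 6]) = 297
  − (6) · M_43   where M_43 = det([-5 -3 -5; 6 4 -7; 3 -6 6]) = 501
  + (-2) · M_44   where M_44 = det([-5 -3 -1; 6 4 -4; 3 -6 -3]) = 210
det = (-1)·(-7)·(297) + (-1)·(6)·(501) + (+1)·(-2)·(210) = -1347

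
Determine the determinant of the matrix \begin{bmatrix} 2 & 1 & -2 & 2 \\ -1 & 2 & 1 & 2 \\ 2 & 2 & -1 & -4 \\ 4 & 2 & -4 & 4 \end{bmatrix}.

Expand along row 1:
  + (2) · M_11   where M_11 = det([2 1 2; 2 -1 -4; 2 -4 4]) = -68
  − (1) · M_12   where M_12 = det([-1 1 2; 2 -1 -4; 4 -4 4]) = -12
  + (-2) · M_13   where M_13 = det([-1 2 2; 2 2 -4; 4 2 4]) = -72
  − (2) · M_14   where M_14 = det([-1 2 1; 2 2 -1; 4 2 -4]) = 10
det = (+1)·(2)·(-68) + (-1)·(1)·(-12) + (+1)·(-2)·(-72) + (-1)·(2)·(10) = 0

The determinant is 0.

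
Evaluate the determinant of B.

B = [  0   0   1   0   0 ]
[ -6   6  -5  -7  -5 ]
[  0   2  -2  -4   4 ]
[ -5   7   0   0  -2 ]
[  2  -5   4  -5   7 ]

Expand along row 1 (it has 4 zeros):
  + (1) · M_13   where M_13 = det([-6 6 -7 -5; 0 2 -4 4; -5 7 0 -2; 2 -5 -5 7]) = -1044
det = (+1)·(1)·(-1044) = -1044

-1044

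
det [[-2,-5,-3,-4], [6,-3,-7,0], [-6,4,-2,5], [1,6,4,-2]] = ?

The determinant is 2350.

Expand along row 2 (it has 1 zero):
  − (6) · M_21   where M_21 = det([-5 -3 -4; 4 -2 5; 6 4 -2]) = -146
  + (-3) · M_22   where M_22 = det([-2 -3 -4; -6 -2 5; 1 4 -2]) = 141
  − (-7) · M_23   where M_23 = det([-2 -5 -4; -6 4 5; 1 6 -2]) = 271
det = (-1)·(6)·(-146) + (+1)·(-3)·(141) + (-1)·(-7)·(271) = 2350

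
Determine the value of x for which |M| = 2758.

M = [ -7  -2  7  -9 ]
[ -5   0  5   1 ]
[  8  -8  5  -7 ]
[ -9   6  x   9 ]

8

Expanding along the column containing x, det(M) is linear in x: det(M) = (362)·x + (-138).
Set (362)·x + (-138) = 2758  ⇒  (362)·x = 2896  ⇒  x = 8.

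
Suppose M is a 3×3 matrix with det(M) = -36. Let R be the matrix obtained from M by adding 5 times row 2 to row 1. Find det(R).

-36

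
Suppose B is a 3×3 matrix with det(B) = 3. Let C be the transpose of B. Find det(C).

The determinant is 3.

det(Bᵀ) = det(B).
det(C) = (1)·(3) = 3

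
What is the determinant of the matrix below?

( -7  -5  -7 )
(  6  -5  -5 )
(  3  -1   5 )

Expand along row 1:
  + (-7) · |-5 -5; -1 5| = (-7)·(-25 − 5) = 210
  − (-5) · |6 -5; 3 5| = −(-5)·(30 − (-15)) = 225
  + (-7) · |6 -5; 3 -1| = (-7)·(-6 − (-15)) = -63
Sum: (210) + (225) + (-63) = 372

372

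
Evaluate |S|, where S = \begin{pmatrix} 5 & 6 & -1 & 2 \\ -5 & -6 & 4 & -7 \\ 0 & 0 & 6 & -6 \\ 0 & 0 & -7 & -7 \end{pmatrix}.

0

S is block upper-triangular with a 2×2 block and a 2×2 block on the diagonal, so its determinant equals the product of the determinants of the diagonal blocks.
det of the 2×2 block = 0
det of the 2×2 block = -84
det = (0)·(-84) = 0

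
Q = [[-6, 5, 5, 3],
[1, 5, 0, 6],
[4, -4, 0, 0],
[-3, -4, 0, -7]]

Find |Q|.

Expand along column 3 (it has 3 zeros):
  + (5) · M_13   where M_13 = det([1 5 6; 4 -4 0; -3 -4 -7]) = 0
det = (+1)·(5)·(0) = 0

0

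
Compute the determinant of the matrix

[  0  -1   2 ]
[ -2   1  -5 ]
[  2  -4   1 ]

Expand along column 1:
  − (-2) · |-1 2; -4 1| = −(-2)·(-1 − (-8)) = 14
  + 2 · |-1 2; 1 -5| = 2·(5 − 2) = 6
Sum: (14) + (6) = 20

20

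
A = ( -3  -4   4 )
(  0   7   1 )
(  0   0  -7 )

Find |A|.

A is upper triangular, so det(A) is the product of the diagonal entries:
det = (-3) · (7) · (-7) = 147

|A| = 147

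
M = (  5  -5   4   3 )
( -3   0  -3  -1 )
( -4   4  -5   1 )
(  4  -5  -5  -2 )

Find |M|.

Expand along row 2 (it has 1 zero):
  − (-3) · M_21   where M_21 = det([-5 4 3; 4 -5 1; -5 -5 -2]) = -198
  − (-3) · M_23   where M_23 = det([5 -5 3; -4 4 1; 4 -5 -2]) = 17
  + (-1) · M_24   where M_24 = det([5 -5 4; -4 4 -5; 4 -5 -5]) = -9
det = (-1)·(-3)·(-198) + (-1)·(-3)·(17) + (+1)·(-1)·(-9) = -534

|M| = -534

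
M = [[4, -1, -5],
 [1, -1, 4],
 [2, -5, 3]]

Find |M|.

Expand along row 1:
  + 4 · |-1 4; -5 3| = 4·(-3 − (-20)) = 68
  − (-1) · |1 4; 2 3| = −(-1)·(3 − 8) = -5
  + (-5) · |1 -1; 2 -5| = (-5)·(-5 − (-2)) = 15
Sum: (68) + (-5) + (15) = 78

The determinant is 78.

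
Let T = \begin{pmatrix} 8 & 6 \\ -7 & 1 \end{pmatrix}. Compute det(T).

The determinant is 50.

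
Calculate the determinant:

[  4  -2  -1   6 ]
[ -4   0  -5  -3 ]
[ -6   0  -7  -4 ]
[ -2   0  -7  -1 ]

Expand along column 2 (it has 3 zeros):
  − (-2) · M_12   where M_12 = det([-4 -5 -3; -6 -7 -4; -2 -7 -1]) = -10
det = (-1)·(-2)·(-10) = -20

The determinant is -20.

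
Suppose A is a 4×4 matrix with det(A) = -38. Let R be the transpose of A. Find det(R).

The determinant is -38.

det(Aᵀ) = det(A).
det(R) = (1)·(-38) = -38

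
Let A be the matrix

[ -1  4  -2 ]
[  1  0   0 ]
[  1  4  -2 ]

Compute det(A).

det(A) = 0

Expand along row 2:
  − 1 · |4 -2; 4 -2| = −1·(-8 − (-8)) = 0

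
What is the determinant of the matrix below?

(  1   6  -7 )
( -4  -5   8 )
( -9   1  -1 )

-116

Expand along column 1:
  + 1 · |-5 8; 1 -1| = 1·(5 − 8) = -3
  − (-4) · |6 -7; 1 -1| = −(-4)·(-6 − (-7)) = 4
  + (-9) · |6 -7; -5 8| = (-9)·(48 − 35) = -117
Sum: (-3) + (4) + (-117) = -116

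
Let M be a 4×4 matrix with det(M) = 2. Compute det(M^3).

8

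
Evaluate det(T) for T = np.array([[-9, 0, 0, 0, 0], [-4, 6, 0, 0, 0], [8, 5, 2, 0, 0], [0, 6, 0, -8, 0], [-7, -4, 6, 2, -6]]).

-5184

T is lower triangular, so det(T) is the product of the diagonal entries:
det = (-9) · (6) · (2) · (-8) · (-6) = -5184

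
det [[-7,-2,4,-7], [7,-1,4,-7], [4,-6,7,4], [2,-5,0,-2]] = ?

Expand along row 4 (it has 1 zero):
  − (2) · M_41   where M_41 = det([-2 4 -7; -1 4 -7; -6 7 4]) = -65
  + (-5) · M_42   where M_42 = det([-7 4 -7; 7 4 -7; 4 7 4]) = -910
  + (-2) · M_44   where M_44 = det([-7 -2 4; 7 -1 4; 4 -6 7]) = -205
det = (-1)·(2)·(-65) + (+1)·(-5)·(-910) + (+1)·(-2)·(-205) = 5090

The determinant is 5090.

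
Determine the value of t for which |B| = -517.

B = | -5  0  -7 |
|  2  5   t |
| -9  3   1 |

t = -9

Expanding along the row containing t, det(B) is linear in t: det(B) = (15)·t + (-382).
Set (15)·t + (-382) = -517  ⇒  (15)·t = -135  ⇒  t = -9.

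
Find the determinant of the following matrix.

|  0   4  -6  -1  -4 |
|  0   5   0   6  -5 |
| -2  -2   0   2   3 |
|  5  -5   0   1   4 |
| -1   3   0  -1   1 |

-4392

Expand along column 3 (it has 4 zeros):
  + (-6) · M_13   where M_13 = det([0 5 6 -5; -2 -2 2 3; 5 -5 1 4; -1 3 -1 1]) = 732
det = (+1)·(-6)·(732) = -4392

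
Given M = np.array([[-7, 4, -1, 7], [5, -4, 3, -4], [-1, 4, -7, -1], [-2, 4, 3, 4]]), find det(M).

Expand along row 1:
  + (-7) · M_11   where M_11 = det([-4 3 -4; 4 -7 -1; 4 3 4]) = -120
  − (4) · M_12   where M_12 = det([5 3 -4; -1 -7 -1; -2 3 4]) = -39
  + (-1) · M_13   where M_13 = det([5 -4 -4; -1 4 -1; -2 4 4]) = 60
  − (7) · M_14   where M_14 = det([5 -4 3; -1 4 -7; -2 4 3]) = 144
det = (+1)·(-7)·(-120) + (-1)·(4)·(-39) + (+1)·(-1)·(60) + (-1)·(7)·(144) = -72

det(M) = -72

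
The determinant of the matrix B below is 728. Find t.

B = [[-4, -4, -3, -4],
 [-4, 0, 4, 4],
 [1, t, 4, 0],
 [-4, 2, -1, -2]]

Expanding along the row containing t, det(B) is linear in t: det(B) = (-8)·t + (664).
Set (-8)·t + (664) = 728  ⇒  (-8)·t = 64  ⇒  t = -8.

-8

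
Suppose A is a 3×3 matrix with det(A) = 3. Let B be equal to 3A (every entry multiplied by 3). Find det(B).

For a 3×3 matrix, det(3A) = 3^3·det(A) = 27·det(A).
det(B) = (27)·(3) = 81

|B| = 81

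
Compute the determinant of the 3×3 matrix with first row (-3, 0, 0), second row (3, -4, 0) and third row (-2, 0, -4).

-48

The matrix is lower triangular, so the determinant is the product of the diagonal entries:
det = (-3) · (-4) · (-4) = -48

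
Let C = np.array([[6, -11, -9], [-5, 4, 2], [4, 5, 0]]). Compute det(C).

Expand along column 3:
  + (-9) · |-5 4; 4 5| = (-9)·(-25 − 16) = 369
  − 2 · |6 -11; 4 5| = −2·(30 − (-44)) = -148
Sum: (369) + (-148) = 221

221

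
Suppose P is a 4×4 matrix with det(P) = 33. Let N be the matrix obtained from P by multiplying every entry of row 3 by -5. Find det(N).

|N| = -165

Scaling one row by -5 multiplies the determinant by -5.
det(N) = (-5)·(33) = -165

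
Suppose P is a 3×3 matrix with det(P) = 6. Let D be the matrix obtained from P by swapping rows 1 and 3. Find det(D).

-6

Swapping two rows multiplies the determinant by −1.
det(D) = (-1)·(6) = -6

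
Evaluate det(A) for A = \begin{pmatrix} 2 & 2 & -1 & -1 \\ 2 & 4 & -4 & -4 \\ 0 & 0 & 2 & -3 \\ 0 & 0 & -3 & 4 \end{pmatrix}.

det(A) = -4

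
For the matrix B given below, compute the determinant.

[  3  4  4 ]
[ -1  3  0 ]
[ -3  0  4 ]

|B| = 88

Expand along row 2:
  − (-1) · |4 4; 0 4| = −(-1)·(16 − 0) = 16
  + 3 · |3 4; -3 4| = 3·(12 − (-12)) = 72
Sum: (16) + (72) = 88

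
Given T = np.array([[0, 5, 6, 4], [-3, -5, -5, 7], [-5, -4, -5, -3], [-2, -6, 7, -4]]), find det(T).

The determinant is 3864.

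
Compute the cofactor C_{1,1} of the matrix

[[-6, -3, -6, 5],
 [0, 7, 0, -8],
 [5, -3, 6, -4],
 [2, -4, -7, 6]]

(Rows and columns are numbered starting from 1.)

Delete row 1 and column 1; the remaining 3×3 submatrix is [7 0 -8; -3 6 -4; -4 -7 6].
Its determinant is -304.
The cofactor carries sign (−1)^(1+1) = +1, so C_{1,1} = +(-304) = -304.

-304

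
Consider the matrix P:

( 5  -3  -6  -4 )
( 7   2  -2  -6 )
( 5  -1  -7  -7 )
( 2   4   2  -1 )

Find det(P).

|P| = -175

Expand along row 1:
  + (5) · M_11   where M_11 = det([2 -2 -6; -1 -7 -7; 4 2 -1]) = -56
  − (-3) · M_12   where M_12 = det([7 -2 -6; 5 -7 -7; 2 2 -1]) = 21
  + (-6) · M_13   where M_13 = det([7 2 -6; 5 -1 -7; 2 4 -1]) = 53
  − (-4) · M_14   where M_14 = det([7 2 -2; 5 -1 -7; 2 4 2]) = 90
det = (+1)·(5)·(-56) + (-1)·(-3)·(21) + (+1)·(-6)·(53) + (-1)·(-4)·(90) = -175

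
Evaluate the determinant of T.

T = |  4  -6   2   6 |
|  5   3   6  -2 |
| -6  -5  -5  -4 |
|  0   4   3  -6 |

Expand along row 4 (it has 1 zero):
  + (4) · M_42   where M_42 = det([4 2 6; 5 6 -2; -6 -5 -4]) = -6
  − (3) · M_43   where M_43 = det([4 -6 6; 5 3 -2; -6 -5 -4]) = -322
  + (-6) · M_44   where M_44 = det([4 -6 2; 5 3 6; -6 -5 -5]) = 112
det = (+1)·(4)·(-6) + (-1)·(3)·(-322) + (+1)·(-6)·(112) = 270

270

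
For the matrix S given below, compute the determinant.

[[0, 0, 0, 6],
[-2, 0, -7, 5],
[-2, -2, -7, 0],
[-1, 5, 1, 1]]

Expand along row 1 (it has 3 zeros):
  − (6) · M_14   where M_14 = det([-2 0 -7; -2 -2 -7; -1 5 1]) = 18
det = (-1)·(6)·(18) = -108

-108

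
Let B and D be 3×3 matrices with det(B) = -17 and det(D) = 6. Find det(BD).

|BD| = -102

det(BD) = det(B)·det(D) = (-17)·(6) = -102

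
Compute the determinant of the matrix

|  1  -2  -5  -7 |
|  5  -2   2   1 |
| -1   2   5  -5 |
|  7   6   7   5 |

-2448

Expand along row 1:
  + (1) · M_11   where M_11 = det([-2 2 1; 2 5 -5; 6 7 5]) = -216
  − (-2) · M_12   where M_12 = det([5 2 1; -1 5 -5; 7 7 5]) = 198
  + (-5) · M_13   where M_13 = det([5 -2 1; -1 2 -5; 7 6 5]) = 240
  − (-7) · M_14   where M_14 = det([5 -2 2; -1 2 5; 7 6 7]) = -204
det = (+1)·(1)·(-216) + (-1)·(-2)·(198) + (+1)·(-5)·(240) + (-1)·(-7)·(-204) = -2448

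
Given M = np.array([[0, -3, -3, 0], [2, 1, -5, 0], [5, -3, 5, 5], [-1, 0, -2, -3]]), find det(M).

Expand along row 1 (it has 2 zeros):
  − (-3) · M_12   where M_12 = det([2 -5 0; 5 5 5; -1 -2 -3]) = -60
  + (-3) · M_13   where M_13 = det([2 1 0; 5 -3 5; -1 0 -3]) = 28
det = (-1)·(-3)·(-60) + (+1)·(-3)·(28) = -264

|M| = -264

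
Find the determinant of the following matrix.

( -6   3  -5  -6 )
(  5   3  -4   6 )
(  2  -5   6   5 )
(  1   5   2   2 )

Expand along row 1:
  + (-6) · M_11   where M_11 = det([3 -4 6; -5 6 5; 5 2 2]) = -374
  − (3) · M_12   where M_12 = det([5 -4 6; 2 6 5; 1 2 2]) = -6
  + (-5) · M_13   where M_13 = det([5 3 6; 2 -5 5; 1 5 2]) = -82
  − (-6) · M_14   where M_14 = det([5 3 -4; 2 -5 6; 1 5 2]) = -254
det = (+1)·(-6)·(-374) + (-1)·(3)·(-6) + (+1)·(-5)·(-82) + (-1)·(-6)·(-254) = 1148

1148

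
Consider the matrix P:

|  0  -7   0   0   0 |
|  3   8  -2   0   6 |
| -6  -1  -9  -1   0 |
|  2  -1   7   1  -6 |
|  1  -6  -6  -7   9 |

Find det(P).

Expand along row 1 (it has 4 zeros):
  − (-7) · M_12   where M_12 = det([3 -2 0 6; -6 -9 -1 0; 2 7 1 -6; 1 -6 -7 9]) = 564
det = (-1)·(-7)·(564) = 3948

det(P) = 3948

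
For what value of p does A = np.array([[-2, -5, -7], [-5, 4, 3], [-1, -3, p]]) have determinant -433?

Expanding along the row containing p, det(A) is linear in p: det(A) = (-33)·p + (-136).
Set (-33)·p + (-136) = -433  ⇒  (-33)·p = -297  ⇒  p = 9.

p = 9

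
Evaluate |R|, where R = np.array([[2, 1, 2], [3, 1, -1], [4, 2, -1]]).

Expand along row 1:
  + 2 · |1 -1; 2 -1| = 2·(-1 − (-2)) = 2
  − 1 · |3 -1; 4 -1| = −1·(-3 − (-4)) = -1
  + 2 · |3 1; 4 2| = 2·(6 − 4) = 4
Sum: (2) + (-1) + (4) = 5

det(R) = 5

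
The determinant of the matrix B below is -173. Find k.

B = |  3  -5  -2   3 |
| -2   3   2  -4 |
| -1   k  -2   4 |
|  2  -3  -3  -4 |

Expanding along the row containing k, det(B) is linear in k: det(B) = (22)·k + (-63).
Set (22)·k + (-63) = -173  ⇒  (22)·k = -110  ⇒  k = -5.

-5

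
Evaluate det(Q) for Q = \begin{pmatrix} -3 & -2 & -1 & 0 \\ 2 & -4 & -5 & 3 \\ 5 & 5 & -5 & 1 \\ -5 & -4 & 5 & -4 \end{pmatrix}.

362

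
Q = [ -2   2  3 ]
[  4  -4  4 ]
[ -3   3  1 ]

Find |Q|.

0

Expand along column 1:
  + (-2) · |-4 4; 3 1| = (-2)·(-4 − 12) = 32
  − 4 · |2 3; 3 1| = −4·(2 − 9) = 28
  + (-3) · |2 3; -4 4| = (-3)·(8 − (-12)) = -60
Sum: (32) + (28) + (-60) = 0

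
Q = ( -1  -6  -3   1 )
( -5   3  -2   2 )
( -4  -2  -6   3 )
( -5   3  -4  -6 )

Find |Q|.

Expand along row 1:
  + (-1) · M_11   where M_11 = det([3 -2 2; -2 -6 3; 3 -4 -6]) = 202
  − (-6) · M_12   where M_12 = det([-5 -2 2; -4 -6 3; -5 -4 -6]) = -190
  + (-3) · M_13   where M_13 = det([-5 3 2; -4 -2 3; -5 3 -6]) = -176
  − (1) · M_14   where M_14 = det([-5 3 -2; -4 -2 -6; -5 3 -4]) = -44
det = (+1)·(-1)·(202) + (-1)·(-6)·(-190) + (+1)·(-3)·(-176) + (-1)·(1)·(-44) = -770

|Q| = -770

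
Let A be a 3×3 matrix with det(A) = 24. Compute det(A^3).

det(A^3) = (det A)^3 = (24)^3 = 13824

13824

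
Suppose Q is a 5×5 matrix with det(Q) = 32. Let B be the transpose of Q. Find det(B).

32

det(Qᵀ) = det(Q).
det(B) = (1)·(32) = 32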